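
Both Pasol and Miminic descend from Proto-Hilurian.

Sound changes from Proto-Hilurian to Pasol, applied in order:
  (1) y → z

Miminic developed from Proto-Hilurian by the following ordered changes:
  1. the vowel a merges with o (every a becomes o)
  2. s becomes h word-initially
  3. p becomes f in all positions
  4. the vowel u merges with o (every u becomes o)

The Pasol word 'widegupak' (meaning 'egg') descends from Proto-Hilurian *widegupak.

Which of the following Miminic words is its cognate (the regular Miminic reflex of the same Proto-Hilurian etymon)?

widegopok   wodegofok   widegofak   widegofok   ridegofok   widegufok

Miminic: *widegupak
  widegupak → widegupok   [vowel merger]
  widegupok (rule 2 does not apply)
  widegupok → widegufok   [unconditioned shift]
  widegufok → widegofok   [vowel merger]
  giving Miminic widegofok.
Among the options, 'widegofok' alone shows every Miminic change applied in order.

widegofok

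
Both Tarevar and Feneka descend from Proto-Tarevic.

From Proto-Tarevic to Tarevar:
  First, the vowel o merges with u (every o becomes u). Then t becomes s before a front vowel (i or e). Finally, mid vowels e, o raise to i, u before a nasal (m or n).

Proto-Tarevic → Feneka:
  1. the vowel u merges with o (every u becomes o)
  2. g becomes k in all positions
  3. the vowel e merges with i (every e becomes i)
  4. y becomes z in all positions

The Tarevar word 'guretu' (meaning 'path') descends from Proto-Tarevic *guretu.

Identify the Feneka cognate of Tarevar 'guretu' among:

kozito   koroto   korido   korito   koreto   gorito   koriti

Feneka: *guretu > goreto > koreto > korito  (by vowel merger, unconditioned shift, vowel merger)
Among the options, 'korito' alone shows every Feneka change applied in order.

korito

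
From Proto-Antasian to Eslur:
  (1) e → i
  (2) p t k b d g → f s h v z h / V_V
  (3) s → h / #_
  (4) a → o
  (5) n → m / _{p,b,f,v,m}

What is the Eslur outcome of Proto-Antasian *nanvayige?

nomvoyihi

Eslur: *nanvayige > nanvayigi > nanvayihi > nonvoyihi > nomvoyihi  (by vowel merger, intervocalic lenition, vowel merger, nasal place assimilation)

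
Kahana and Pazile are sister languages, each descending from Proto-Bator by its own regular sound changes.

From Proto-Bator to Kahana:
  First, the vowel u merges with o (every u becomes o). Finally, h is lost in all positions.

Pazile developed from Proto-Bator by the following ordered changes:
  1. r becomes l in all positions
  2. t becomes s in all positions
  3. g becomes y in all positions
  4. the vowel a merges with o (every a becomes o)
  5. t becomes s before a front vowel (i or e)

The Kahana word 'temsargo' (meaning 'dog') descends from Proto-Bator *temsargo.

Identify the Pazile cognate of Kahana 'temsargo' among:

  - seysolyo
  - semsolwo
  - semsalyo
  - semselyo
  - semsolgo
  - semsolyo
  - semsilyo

Pazile: *temsargo > temsalgo > semsalgo > semsalyo > semsolyo  (by unconditioned shift, unconditioned shift, unconditioned shift, vowel merger)
Among the options, 'semsolyo' alone shows every Pazile change applied in order.

semsolyo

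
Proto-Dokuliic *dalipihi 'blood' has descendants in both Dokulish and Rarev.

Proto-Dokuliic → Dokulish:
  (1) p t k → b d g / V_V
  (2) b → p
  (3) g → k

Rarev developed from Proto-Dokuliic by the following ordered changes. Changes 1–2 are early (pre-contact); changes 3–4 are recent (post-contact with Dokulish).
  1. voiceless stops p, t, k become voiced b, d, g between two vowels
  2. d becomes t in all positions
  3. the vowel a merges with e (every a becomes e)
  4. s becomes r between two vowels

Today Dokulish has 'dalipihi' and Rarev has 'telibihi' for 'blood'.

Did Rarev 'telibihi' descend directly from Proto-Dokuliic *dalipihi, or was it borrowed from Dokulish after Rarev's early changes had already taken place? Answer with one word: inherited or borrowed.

If inherited, *dalipihi would pass through all of Rarev's changes:
Rarev: *dalipihi > dalibihi > talibihi > telibihi  (by intervocalic voicing, unconditioned shift, vowel merger)
If borrowed from Dokulish 'dalipihi' after the early changes, it would undergo only the recent ones:
  rule 3 (vowel merger): dalipihi → delipihi
  rule 4 (rhotacism): no change (delipihi)
  ⇒ as a loan: delipihi
Rarev 'telibihi' matches the inherited outcome exactly, so it is an inherited cognate, not a loan.

inherited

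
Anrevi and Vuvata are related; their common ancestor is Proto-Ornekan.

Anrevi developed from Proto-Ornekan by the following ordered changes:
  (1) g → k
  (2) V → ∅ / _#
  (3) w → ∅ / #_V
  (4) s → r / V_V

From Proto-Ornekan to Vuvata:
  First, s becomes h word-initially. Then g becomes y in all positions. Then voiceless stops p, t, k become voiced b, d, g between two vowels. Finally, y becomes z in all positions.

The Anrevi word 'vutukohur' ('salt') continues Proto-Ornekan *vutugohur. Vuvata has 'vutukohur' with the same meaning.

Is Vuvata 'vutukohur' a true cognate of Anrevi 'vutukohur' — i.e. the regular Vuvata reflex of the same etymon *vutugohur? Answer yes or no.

Derive the expected Vuvata reflex of *vutugohur:
Vuvata: *vutugohur
  vutugohur (rule 1 does not apply)
  vutugohur → vutuyohur   [unconditioned shift]
  vutuyohur → vuduyohur   [intervocalic voicing]
  vuduyohur → vuduzohur   [unconditioned shift]
  giving Vuvata vuduzohur.
The regular Vuvata reflex would be 'vuduzohur', but the attested form is 'vutukohur'. The correspondence is irregular, so they are not cognates (the Vuvata form has a different source).

no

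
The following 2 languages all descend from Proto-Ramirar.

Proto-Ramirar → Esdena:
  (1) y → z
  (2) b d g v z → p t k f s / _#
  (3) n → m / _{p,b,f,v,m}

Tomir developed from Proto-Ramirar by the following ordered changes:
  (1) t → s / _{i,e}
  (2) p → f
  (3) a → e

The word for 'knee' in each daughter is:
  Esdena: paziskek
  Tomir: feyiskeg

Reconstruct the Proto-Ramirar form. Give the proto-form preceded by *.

*payiskeg

Position 8: Esdena has k, Tomir has g. Tomir preserves g here (none of its changes turn any other segment into g), so the proto-segment is *g.
Position 1: Esdena has p, Tomir has f. Taking the neighbouring segments as reconstructed: Esdena p can only go back to *p; Tomir f could go back to *p or *f — the one source consistent with every daughter is *p.
Position 2: Esdena has a, Tomir has e. Esdena preserves a here (none of its changes turn any other segment into a), so the proto-segment is *a.
Continuing position by position gives *payiskeg; check it forward:
Esdena: start from *payiskeg.
  rule 1 (unconditioned shift): payiskeg → paziskeg
  rule 2 (final devoicing): paziskeg → paziskek
  rule 3: no change — paziskek
  ⇒ Esdena paziskek
Tomir: start from *payiskeg.
  rule 1: no change — payiskeg
  rule 2 (unconditioned shift): payiskeg → fayiskeg
  rule 3 (vowel merger): fayiskeg → feyiskeg
  ⇒ Tomir feyiskeg
*payiskeg is the unique common source.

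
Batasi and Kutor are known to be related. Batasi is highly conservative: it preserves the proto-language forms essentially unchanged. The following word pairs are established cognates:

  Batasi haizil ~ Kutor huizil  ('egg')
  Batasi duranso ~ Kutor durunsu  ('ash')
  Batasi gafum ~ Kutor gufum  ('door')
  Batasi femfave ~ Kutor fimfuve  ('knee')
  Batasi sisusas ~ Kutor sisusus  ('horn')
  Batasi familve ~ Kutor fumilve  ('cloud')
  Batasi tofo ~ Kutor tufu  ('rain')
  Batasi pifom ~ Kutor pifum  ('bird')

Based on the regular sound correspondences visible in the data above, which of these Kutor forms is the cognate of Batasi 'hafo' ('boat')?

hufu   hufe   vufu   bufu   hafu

hufu

gafum ~ gufum — Batasi a corresponds to Kutor u after a consonant, before a labial obstruent.
duranso ~ durunsu, tofo ~ tufu — Batasi o corresponds to Kutor u word-finally.
Applying these to Batasi 'hafo':
  hafo → hufo   (a→u after a consonant, before a labial obstruent)
  hufo → hufu   (o→u word-finally)
So the Kutor cognate is 'hufu'.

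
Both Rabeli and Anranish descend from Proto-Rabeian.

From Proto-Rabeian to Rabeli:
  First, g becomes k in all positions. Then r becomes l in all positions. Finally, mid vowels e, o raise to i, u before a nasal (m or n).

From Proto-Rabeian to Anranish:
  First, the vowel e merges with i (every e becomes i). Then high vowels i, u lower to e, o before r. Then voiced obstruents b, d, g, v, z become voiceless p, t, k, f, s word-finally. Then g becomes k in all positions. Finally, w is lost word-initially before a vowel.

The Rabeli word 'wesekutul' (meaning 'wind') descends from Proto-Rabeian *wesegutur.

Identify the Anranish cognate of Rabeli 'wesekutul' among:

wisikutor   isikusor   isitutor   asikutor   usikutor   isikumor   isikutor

isikutor

Anranish: *wesegutur > wisigutur > wisigutor > wisikutor > isikutor  (by vowel merger, pre-rhotic lowering, unconditioned shift, glide loss)
Only 'isikutor' matches the regular Anranish development of *wesegutur.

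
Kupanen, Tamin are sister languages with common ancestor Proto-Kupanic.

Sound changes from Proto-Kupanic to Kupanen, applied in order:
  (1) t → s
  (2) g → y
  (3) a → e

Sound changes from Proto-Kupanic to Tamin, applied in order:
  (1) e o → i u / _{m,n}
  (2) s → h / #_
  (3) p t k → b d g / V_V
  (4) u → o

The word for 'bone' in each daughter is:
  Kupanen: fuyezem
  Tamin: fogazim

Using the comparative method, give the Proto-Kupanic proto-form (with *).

*fugazem

Position 6: Kupanen has e, Tamin has i. Taking the neighbouring segments as reconstructed: Kupanen e could go back to *a or *e; Tamin i could go back to *e or *i — the one source consistent with every daughter is *e.
Position 2: Kupanen has u, Tamin has o. Kupanen preserves u here (none of its changes turn any other segment into u), so the proto-segment is *u.
Continuing position by position gives *fugazem; check it forward:
Kupanen: start from *fugazem.
  rule 1: no change — fugazem
  rule 2 (unconditioned shift): fugazem → fuyazem
  rule 3 (vowel merger): fuyazem → fuyezem
  ⇒ Kupanen fuyezem
Tamin: *fugazem
  fugazem → fugazim   [pre-nasal raising]
  fugazim (rule 2 does not apply)
  fugazim (rule 3 does not apply)
  fugazim → fogazim   [vowel merger]
  giving Tamin fogazim.
Only *fugazem yields all of Kupanen fuyezem, Tamin fogazim.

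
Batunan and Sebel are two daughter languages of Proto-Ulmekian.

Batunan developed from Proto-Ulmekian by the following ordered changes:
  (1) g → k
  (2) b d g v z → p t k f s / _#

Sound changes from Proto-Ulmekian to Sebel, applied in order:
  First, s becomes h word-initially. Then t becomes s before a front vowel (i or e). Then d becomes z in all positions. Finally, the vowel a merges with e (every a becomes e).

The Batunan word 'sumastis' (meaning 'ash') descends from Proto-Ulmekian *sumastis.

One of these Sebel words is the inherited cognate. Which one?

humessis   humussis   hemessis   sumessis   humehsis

humessis

Sebel: *sumastis > humastis > humassis > humessis  (by debuccalisation, palatalisation, vowel merger)
Among the options, 'humessis' alone shows every Sebel change applied in order.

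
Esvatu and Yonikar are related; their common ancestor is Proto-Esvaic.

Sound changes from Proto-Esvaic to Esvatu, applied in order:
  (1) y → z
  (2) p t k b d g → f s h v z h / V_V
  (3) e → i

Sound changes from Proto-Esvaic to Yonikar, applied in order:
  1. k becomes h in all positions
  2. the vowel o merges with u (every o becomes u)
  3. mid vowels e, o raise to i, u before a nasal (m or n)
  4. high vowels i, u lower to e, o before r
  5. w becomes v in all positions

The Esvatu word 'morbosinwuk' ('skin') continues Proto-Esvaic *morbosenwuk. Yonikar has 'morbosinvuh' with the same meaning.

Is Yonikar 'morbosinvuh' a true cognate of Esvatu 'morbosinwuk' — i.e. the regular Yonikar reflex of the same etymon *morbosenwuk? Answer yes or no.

no

Derive the expected Yonikar reflex of *morbosenwuk:
Yonikar: *morbosenwuk
  morbosenwuk → morbosenwuh   [unconditioned shift]
  morbosenwuh → murbusenwuh   [vowel merger]
  murbusenwuh → murbusinwuh   [pre-nasal raising]
  murbusinwuh → morbusinwuh   [pre-rhotic lowering]
  morbusinwuh → morbusinvuh   [unconditioned shift]
  giving Yonikar morbusinvuh.
The regular Yonikar reflex would be 'morbusinvuh', but the attested form is 'morbosinvuh'. The correspondence is irregular, so they are not cognates (the Yonikar form has a different source).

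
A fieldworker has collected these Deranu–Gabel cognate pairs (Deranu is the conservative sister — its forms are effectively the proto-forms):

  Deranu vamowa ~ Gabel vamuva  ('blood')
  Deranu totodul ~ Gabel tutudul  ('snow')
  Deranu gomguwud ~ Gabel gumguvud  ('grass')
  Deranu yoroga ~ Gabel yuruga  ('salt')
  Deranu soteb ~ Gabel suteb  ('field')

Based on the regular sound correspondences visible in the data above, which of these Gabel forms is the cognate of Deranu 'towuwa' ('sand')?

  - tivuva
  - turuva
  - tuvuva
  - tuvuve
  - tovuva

tuvuva

vamowa ~ vamuva, totodul ~ tutudul — Deranu o corresponds to Gabel u after a consonant, before a consonant other than r, m, n, p, b, f, v.
gomguwud ~ gumguvud — Deranu w corresponds to Gabel v between vowels (before a back vowel).
vamowa ~ vamuva — Deranu w corresponds to Gabel v between vowels (before a back vowel).
Applying these to Deranu 'towuwa':
  towuwa → tuwuwa   (o→u after a consonant, before a consonant other than r, m, n, p, b, f, v)
  tuwuwa → tuvuwa   (w→v between vowels (before a back vowel))
  tuvuwa → tuvuva   (w→v between vowels (before a back vowel))
So the Gabel cognate is 'tuvuva'.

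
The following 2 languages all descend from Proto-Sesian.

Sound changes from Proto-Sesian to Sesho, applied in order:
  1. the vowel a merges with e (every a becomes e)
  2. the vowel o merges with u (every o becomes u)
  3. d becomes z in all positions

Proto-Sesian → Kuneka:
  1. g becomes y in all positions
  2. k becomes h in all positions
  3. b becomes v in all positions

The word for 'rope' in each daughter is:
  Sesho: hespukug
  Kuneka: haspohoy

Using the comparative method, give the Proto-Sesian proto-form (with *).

Position 2: Sesho has e, Kuneka has a. Kuneka preserves a here (none of its changes turn any other segment into a), so the proto-segment is *a.
Position 8: Sesho has g, Kuneka has y. Sesho preserves g here (none of its changes turn any other segment into g), so the proto-segment is *g.
This points to *haspokog. Verify forward in each daughter:
Sesho: *haspokog
  haspokog → hespokog   [vowel merger]
  hespokog → hespukug   [vowel merger]
  hespukug (rule 3 does not apply)
  giving Sesho hespukug.
Kuneka: *haspokog > haspokoy > haspohoy  (by unconditioned shift, unconditioned shift)
Only *haspokog yields all of Sesho hespukug, Kuneka haspohoy.

*haspokog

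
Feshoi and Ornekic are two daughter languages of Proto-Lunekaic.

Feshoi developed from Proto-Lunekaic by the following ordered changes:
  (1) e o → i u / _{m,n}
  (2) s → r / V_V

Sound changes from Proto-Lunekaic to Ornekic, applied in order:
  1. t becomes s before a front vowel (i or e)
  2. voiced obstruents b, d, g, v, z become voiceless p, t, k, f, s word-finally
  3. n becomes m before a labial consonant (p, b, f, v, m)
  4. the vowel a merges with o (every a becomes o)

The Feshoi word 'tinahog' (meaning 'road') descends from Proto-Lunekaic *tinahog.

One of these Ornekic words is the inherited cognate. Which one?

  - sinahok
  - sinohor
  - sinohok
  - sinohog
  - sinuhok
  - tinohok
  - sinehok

sinohok

Ornekic: *tinahog
  tinahog → sinahog   [palatalisation]
  sinahog → sinahok   [final devoicing]
  sinahok (rule 3 does not apply)
  sinahok → sinohok   [vowel merger]
  giving Ornekic sinohok.
The other candidates each miss or misapply at least one Ornekic change.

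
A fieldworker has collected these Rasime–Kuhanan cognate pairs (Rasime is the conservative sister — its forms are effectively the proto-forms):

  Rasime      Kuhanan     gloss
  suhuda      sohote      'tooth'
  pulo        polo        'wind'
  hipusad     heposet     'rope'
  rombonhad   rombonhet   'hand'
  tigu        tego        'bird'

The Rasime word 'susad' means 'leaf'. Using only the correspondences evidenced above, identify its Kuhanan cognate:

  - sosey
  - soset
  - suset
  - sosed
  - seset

suhuda ~ sohote, pulo ~ polo — Rasime u corresponds to Kuhanan o after a consonant, before a consonant other than r, m, n, p, b, f, v.
hipusad ~ heposet, rombonhad ~ rombonhet — Rasime a corresponds to Kuhanan e after a consonant, before a consonant other than r, m, n, p, b, f, v.
hipusad ~ heposet, rombonhad ~ rombonhet — Rasime d corresponds to Kuhanan t word-finally.
Applying these to Rasime 'susad':
  susad → sosad   (u→o after a consonant, before a consonant other than r, m, n, p, b, f, v)
  sosad → sosed   (a→e after a consonant, before a consonant other than r, m, n, p, b, f, v)
  sosed → soset   (d→t word-finally)
So the Kuhanan cognate is 'soset'.

soset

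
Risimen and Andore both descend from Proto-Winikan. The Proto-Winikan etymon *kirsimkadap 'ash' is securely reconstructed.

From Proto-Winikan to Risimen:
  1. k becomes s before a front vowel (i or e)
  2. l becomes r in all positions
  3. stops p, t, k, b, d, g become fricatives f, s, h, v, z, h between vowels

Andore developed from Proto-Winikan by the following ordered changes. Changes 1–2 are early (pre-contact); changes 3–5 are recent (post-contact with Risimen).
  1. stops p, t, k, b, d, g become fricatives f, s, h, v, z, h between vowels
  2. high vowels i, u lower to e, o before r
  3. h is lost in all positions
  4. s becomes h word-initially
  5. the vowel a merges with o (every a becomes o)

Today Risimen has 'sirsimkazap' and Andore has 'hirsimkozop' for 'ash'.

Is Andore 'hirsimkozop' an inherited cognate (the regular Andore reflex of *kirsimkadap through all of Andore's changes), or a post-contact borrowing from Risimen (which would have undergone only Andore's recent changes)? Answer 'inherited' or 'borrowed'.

borrowed

If inherited, *kirsimkadap would pass through all of Andore's changes:
Andore: start from *kirsimkadap.
  rule 1 (intervocalic lenition): kirsimkadap → kirsimkazap
  rule 2 (pre-rhotic lowering): kirsimkazap → kersimkazap
  rule 3: no change — kersimkazap
  rule 4: no change — kersimkazap
  rule 5 (vowel merger): kersimkazap → kersimkozop
  ⇒ Andore kersimkozop
If borrowed from Risimen 'sirsimkazap' after the early changes, it would undergo only the recent ones:
  rule 3 (h-loss): no change (sirsimkazap)
  rule 4 (debuccalisation): sirsimkazap → hirsimkazap
  rule 5 (vowel merger): hirsimkazap → hirsimkozop
  ⇒ as a loan: hirsimkozop
Andore 'hirsimkozop' matches the loan outcome 'hirsimkozop', not the inherited 'kersimkozop' — it skipped the early Andore changes, so it was borrowed from Risimen.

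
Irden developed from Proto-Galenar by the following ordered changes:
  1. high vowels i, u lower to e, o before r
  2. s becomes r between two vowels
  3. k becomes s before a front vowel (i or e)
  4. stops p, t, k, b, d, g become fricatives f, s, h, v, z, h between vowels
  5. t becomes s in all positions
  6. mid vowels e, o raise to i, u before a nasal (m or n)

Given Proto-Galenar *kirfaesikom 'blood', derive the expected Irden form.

Irden: *kirfaesikom > kerfaesikom > kerfaerikom > serfaerikom > serfaerihom > serfaerihum  (by pre-rhotic lowering, rhotacism, palatalisation, intervocalic lenition, pre-nasal raising)

serfaerihum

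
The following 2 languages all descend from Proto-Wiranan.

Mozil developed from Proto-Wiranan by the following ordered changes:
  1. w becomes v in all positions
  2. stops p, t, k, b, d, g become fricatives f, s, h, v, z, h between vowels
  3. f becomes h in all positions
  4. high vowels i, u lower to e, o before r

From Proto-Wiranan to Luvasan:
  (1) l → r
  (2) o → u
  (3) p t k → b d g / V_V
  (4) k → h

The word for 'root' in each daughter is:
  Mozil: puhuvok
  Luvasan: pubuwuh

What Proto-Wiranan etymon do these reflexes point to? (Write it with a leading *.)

Position 7: Mozil has k, Luvasan has h. Mozil preserves k here (none of its changes turn any other segment into k), so the proto-segment is *k.
Position 6: Mozil has o, Luvasan has u. Taking the neighbouring segments as reconstructed: Mozil o can only go back to *o; Luvasan u could go back to *o or *u — the one source consistent with every daughter is *o.
Verify the candidate proto-form against each daughter:
Mozil: start from *pupuwok.
  rule 1 (unconditioned shift): pupuwok → pupuvok
  rule 2 (intervocalic lenition): pupuvok → pufuvok
  rule 3 (unconditioned shift): pufuvok → puhuvok
  rule 4: no change — puhuvok
  ⇒ Mozil puhuvok
Luvasan: *pupuwok > pupuwuk > pubuwuk > pubuwuh  (by vowel merger, intervocalic voicing, unconditioned shift)
No other proto-form is consistent with every reflex, so the reconstruction is *pupuwok.

*pupuwok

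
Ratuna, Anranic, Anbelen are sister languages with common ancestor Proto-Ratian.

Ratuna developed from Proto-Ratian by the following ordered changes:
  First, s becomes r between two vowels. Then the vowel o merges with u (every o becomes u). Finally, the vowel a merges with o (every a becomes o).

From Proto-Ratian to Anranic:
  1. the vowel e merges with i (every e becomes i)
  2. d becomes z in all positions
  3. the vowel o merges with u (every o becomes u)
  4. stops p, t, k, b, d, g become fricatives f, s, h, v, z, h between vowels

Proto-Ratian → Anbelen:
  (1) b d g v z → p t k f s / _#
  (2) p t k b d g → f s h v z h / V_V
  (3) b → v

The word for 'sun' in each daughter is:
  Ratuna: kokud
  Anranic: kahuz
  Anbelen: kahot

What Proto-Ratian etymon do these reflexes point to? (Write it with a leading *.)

*kakod

Position 3: Ratuna has k, Anranic has h, Anbelen has h. Ratuna preserves k here (none of its changes turn any other segment into k), so the proto-segment is *k.
Position 2: Ratuna has o, Anranic has a, Anbelen has a. Anranic preserves a here (none of its changes turn any other segment into a), so the proto-segment is *a.
Verify the candidate proto-form against each daughter:
Ratuna: *kakod > kakud > kokud  (by vowel merger, vowel merger)
Anranic: start from *kakod.
  rule 1: no change — kakod
  rule 2 (unconditioned shift): kakod → kakoz
  rule 3 (vowel merger): kakoz → kakuz
  rule 4 (intervocalic lenition): kakuz → kahuz
  ⇒ Anranic kahuz
Anbelen: *kakod > kakot > kahot  (by final devoicing, intervocalic lenition)
No other proto-form is consistent with every reflex, so the reconstruction is *kakod.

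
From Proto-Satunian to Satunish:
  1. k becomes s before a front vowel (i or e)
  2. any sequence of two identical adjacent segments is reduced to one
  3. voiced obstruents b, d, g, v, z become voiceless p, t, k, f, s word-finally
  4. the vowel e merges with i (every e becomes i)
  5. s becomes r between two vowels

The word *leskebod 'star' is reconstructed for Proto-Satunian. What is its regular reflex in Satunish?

Satunish: *leskebod
  leskebod → lessebod   [palatalisation]
  lessebod → lesebod   [degemination]
  lesebod → lesebot   [final devoicing]
  lesebot → lisibot   [vowel merger]
  lisibot → liribot   [rhotacism]
  giving Satunish liribot.

liribot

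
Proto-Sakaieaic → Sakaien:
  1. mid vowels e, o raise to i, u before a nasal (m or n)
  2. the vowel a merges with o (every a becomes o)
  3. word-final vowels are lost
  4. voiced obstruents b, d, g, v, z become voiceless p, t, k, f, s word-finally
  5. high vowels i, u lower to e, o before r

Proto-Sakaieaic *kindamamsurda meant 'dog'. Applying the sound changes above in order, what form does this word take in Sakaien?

kindomomsort

Sakaien: *kindamamsurda > kindomomsurdo > kindomomsurd > kindomomsurt > kindomomsort  (by vowel merger, apocope, final devoicing, pre-rhotic lowering)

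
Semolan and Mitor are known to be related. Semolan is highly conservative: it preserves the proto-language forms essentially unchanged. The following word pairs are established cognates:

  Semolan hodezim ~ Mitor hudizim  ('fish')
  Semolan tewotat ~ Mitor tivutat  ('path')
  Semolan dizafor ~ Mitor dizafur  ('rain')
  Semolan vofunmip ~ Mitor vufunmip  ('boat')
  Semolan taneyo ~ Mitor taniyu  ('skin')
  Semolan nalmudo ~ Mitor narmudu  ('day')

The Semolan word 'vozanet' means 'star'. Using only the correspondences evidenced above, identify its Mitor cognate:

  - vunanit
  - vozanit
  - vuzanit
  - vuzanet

vuzanit

hodezim ~ hudizim, tewotat ~ tivutat — Semolan o corresponds to Mitor u after a consonant, before a consonant other than r, m, n, p, b, f, v.
hodezim ~ hudizim, tewotat ~ tivutat — Semolan e corresponds to Mitor i after a consonant, before a consonant other than r, m, n, p, b, f, v.
Applying these to Semolan 'vozanet':
  vozanet → vuzanet   (o→u after a consonant, before a consonant other than r, m, n, p, b, f, v)
  vuzanet → vuzanit   (e→i after a consonant, before a consonant other than r, m, n, p, b, f, v)
So the Mitor cognate is 'vuzanit'.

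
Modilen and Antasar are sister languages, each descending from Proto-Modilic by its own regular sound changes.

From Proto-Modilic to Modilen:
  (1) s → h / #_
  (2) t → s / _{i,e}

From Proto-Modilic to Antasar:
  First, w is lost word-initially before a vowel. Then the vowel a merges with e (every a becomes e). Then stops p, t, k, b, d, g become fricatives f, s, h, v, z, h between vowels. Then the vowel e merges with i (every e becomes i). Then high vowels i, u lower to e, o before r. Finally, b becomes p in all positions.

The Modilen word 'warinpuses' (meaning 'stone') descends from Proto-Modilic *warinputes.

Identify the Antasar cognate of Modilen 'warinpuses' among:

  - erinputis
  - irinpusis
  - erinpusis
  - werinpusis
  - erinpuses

Antasar: start from *warinputes.
  rule 1 (glide loss): warinputes → arinputes
  rule 2 (vowel merger): arinputes → erinputes
  rule 3 (intervocalic lenition): erinputes → erinpuses
  rule 4 (vowel merger): erinpuses → irinpusis
  rule 5 (pre-rhotic lowering): irinpusis → erinpusis
  rule 6: no change — erinpusis
  ⇒ Antasar erinpusis
Only 'erinpusis' matches the regular Antasar development of *warinputes.

erinpusis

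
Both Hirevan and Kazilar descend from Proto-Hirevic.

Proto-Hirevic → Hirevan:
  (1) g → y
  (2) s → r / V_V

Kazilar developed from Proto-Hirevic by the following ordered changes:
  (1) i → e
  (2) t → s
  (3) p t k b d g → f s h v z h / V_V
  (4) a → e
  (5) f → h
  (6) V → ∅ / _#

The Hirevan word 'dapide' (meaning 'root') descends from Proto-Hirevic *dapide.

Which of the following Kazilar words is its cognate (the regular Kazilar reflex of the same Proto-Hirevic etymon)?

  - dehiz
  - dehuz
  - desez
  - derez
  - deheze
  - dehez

Kazilar: *dapide > dapede > dafeze > defeze > deheze > dehez  (by vowel merger, intervocalic lenition, vowel merger, unconditioned shift, apocope)
Only 'dehez' matches the regular Kazilar development of *dapide.

dehez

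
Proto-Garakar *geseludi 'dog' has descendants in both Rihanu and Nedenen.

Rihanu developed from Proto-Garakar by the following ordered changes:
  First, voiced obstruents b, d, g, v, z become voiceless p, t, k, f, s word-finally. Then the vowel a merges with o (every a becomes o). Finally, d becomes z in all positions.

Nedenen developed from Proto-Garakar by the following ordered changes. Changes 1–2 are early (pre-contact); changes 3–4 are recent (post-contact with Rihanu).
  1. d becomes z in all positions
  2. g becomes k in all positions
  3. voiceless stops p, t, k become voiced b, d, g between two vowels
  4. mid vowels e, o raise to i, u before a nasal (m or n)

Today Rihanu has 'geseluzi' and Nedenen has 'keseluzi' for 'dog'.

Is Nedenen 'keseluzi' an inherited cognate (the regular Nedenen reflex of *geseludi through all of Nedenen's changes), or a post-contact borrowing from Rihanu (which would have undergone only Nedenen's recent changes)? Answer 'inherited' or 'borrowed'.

If inherited, *geseludi would pass through all of Nedenen's changes:
Nedenen: *geseludi > geseluzi > keseluzi  (by unconditioned shift, unconditioned shift)
If borrowed from Rihanu 'geseluzi' after the early changes, it would undergo only the recent ones:
  rule 3 (intervocalic voicing): no change (geseluzi)
  rule 4 (pre-nasal raising): no change (geseluzi)
  ⇒ as a loan: geseluzi
Nedenen 'keseluzi' matches the inherited outcome exactly, so it is an inherited cognate, not a loan.

inherited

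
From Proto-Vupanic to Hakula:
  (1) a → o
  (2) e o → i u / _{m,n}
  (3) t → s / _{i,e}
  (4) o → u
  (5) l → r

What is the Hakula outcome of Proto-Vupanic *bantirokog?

bunsirukug

Hakula: *bantirokog > bontirokog > buntirokog > bunsirokog > bunsirukug  (by vowel merger, pre-nasal raising, palatalisation, vowel merger)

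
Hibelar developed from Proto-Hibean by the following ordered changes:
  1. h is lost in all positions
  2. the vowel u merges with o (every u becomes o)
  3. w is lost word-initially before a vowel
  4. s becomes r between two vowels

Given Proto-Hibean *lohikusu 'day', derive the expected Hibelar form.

loikoro

Hibelar: *lohikusu
  lohikusu → loikusu   [h-loss]
  loikusu → loikoso   [vowel merger]
  loikoso (rule 3 does not apply)
  loikoso → loikoro   [rhotacism]
  giving Hibelar loikoro.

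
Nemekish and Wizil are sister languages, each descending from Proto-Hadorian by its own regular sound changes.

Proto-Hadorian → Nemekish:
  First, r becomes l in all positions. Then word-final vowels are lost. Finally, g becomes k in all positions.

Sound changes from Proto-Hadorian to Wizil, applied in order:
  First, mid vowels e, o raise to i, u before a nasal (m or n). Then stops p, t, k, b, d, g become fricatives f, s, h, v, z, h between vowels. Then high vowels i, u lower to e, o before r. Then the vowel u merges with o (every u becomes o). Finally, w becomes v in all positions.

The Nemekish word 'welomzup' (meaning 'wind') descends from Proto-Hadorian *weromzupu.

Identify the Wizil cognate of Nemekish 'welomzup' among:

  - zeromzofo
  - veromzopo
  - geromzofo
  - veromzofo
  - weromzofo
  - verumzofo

veromzofo

Wizil: *weromzupu > werumzupu > werumzufu > weromzofo > veromzofo  (by pre-nasal raising, intervocalic lenition, vowel merger, unconditioned shift)
Only 'veromzofo' matches the regular Wizil development of *weromzupu.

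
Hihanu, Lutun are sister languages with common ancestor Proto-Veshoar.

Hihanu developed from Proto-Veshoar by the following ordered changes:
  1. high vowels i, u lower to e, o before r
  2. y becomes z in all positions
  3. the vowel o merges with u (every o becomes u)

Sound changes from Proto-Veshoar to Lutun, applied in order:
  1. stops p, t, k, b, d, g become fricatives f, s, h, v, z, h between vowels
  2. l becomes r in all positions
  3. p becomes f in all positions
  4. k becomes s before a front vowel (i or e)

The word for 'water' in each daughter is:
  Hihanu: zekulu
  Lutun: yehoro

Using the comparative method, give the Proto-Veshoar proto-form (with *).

*yekolo

Position 1: Hihanu has z, Lutun has y. Lutun preserves y here (none of its changes turn any other segment into y), so the proto-segment is *y.
Position 4: Hihanu has u, Lutun has o. Lutun preserves o here (none of its changes turn any other segment into o), so the proto-segment is *o.
Position 3: Hihanu has k, Lutun has h. Hihanu preserves k here (none of its changes turn any other segment into k), so the proto-segment is *k.
Verify the candidate proto-form against each daughter:
Hihanu: start from *yekolo.
  rule 1: no change — yekolo
  rule 2 (unconditioned shift): yekolo → zekolo
  rule 3 (vowel merger): zekolo → zekulu
  ⇒ Hihanu zekulu
Lutun: *yekolo > yeholo > yehoro  (by intervocalic lenition, unconditioned shift)
Only *yekolo yields all of Hihanu zekulu, Lutun yehoro.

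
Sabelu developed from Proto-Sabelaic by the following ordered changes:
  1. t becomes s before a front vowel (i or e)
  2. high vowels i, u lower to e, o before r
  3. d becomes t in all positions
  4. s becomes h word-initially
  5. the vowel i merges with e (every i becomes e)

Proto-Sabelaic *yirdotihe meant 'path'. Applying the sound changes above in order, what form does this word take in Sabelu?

Sabelu: *yirdotihe > yirdosihe > yerdosihe > yertosihe > yertosehe  (by palatalisation, pre-rhotic lowering, unconditioned shift, vowel merger)

yertosehe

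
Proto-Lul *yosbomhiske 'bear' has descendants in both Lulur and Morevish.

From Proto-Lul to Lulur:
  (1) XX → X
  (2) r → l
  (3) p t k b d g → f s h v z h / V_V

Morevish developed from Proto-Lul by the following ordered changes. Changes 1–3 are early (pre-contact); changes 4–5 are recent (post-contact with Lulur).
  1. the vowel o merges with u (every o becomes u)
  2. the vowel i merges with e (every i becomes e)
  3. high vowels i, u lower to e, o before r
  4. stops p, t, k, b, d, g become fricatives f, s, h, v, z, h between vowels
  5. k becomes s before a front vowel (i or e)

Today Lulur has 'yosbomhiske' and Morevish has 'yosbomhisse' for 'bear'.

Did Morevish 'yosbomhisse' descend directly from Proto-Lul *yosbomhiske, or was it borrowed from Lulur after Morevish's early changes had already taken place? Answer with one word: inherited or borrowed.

borrowed

If inherited, *yosbomhiske would pass through all of Morevish's changes:
Morevish: *yosbomhiske
  yosbomhiske → yusbumhiske   [vowel merger]
  yusbumhiske → yusbumheske   [vowel merger]
  yusbumheske (rule 3 does not apply)
  yusbumheske (rule 4 does not apply)
  yusbumheske → yusbumhesse   [palatalisation]
  giving Morevish yusbumhesse.
If borrowed from Lulur 'yosbomhiske' after the early changes, it would undergo only the recent ones:
  rule 4 (intervocalic lenition): no change (yosbomhiske)
  rule 5 (palatalisation): yosbomhiske → yosbomhisse
  ⇒ as a loan: yosbomhisse
Morevish 'yosbomhisse' matches the loan outcome 'yosbomhisse', not the inherited 'yusbumhesse' — it skipped the early Morevish changes, so it was borrowed from Lulur.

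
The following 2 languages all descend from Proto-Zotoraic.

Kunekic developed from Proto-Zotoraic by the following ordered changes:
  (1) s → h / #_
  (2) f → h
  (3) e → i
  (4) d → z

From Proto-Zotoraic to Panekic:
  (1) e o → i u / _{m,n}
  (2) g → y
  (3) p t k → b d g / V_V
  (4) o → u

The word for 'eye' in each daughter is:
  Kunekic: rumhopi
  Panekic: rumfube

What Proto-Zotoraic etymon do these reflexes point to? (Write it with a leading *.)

*rumfope

Position 6: Kunekic has p, Panekic has b. Kunekic preserves p here (none of its changes turn any other segment into p), so the proto-segment is *p.
Position 7: Kunekic has i, Panekic has e. Panekic preserves e here (none of its changes turn any other segment into e), so the proto-segment is *e.
This points to *rumfope. Verify forward in each daughter:
Kunekic: *rumfope
  rumfope (rule 1 does not apply)
  rumfope → rumhope   [unconditioned shift]
  rumhope → rumhopi   [vowel merger]
  rumhopi (rule 4 does not apply)
  giving Kunekic rumhopi.
Panekic: start from *rumfope.
  rule 1: no change — rumfope
  rule 2: no change — rumfope
  rule 3 (intervocalic voicing): rumfope → rumfobe
  rule 4 (vowel merger): rumfobe → rumfube
  ⇒ Panekic rumfube
*rumfope is the unique common source.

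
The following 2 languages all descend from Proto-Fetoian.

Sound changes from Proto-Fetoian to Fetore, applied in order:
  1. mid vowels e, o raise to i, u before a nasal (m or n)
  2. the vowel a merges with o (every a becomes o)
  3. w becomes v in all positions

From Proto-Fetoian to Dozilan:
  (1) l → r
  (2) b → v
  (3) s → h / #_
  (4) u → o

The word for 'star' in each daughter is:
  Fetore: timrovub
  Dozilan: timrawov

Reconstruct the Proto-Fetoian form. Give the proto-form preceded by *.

*timrawub

Position 8: Fetore has b, Dozilan has v. Fetore preserves b here (none of its changes turn any other segment into b), so the proto-segment is *b.
Position 5: Fetore has o, Dozilan has a. Dozilan preserves a here (none of its changes turn any other segment into a), so the proto-segment is *a.
Position 6: Fetore has v, Dozilan has w. Dozilan preserves w here (none of its changes turn any other segment into w), so the proto-segment is *w.
This points to *timrawub. Verify forward in each daughter:
Fetore: *timrawub > timrowub > timrovub  (by vowel merger, unconditioned shift)
Dozilan: start from *timrawub.
  rule 1: no change — timrawub
  rule 2 (unconditioned shift): timrawub → timrawuv
  rule 3: no change — timrawuv
  rule 4 (vowel merger): timrawuv → timrawov
  ⇒ Dozilan timrawov
*timrawub is the unique common source.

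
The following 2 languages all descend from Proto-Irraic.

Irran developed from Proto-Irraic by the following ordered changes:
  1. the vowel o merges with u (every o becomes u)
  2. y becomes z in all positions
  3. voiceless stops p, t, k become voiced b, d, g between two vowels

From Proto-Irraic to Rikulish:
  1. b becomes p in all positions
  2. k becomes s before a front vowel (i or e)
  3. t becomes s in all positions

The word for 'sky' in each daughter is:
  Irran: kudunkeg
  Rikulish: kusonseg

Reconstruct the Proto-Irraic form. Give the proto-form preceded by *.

*kutonkeg

Position 3: Irran has d, Rikulish has s. Taking the neighbouring segments as reconstructed: Irran d could go back to *t or *d; Rikulish s could go back to *t or *s — the one source consistent with every daughter is *t.
Position 4: Irran has u, Rikulish has o. Rikulish preserves o here (none of its changes turn any other segment into o), so the proto-segment is *o.
Continuing position by position gives *kutonkeg; check it forward:
Irran: start from *kutonkeg.
  rule 1 (vowel merger): kutonkeg → kutunkeg
  rule 2: no change — kutunkeg
  rule 3 (intervocalic voicing): kutunkeg → kudunkeg
  ⇒ Irran kudunkeg
Rikulish: *kutonkeg > kutonseg > kusonseg  (by palatalisation, unconditioned shift)
Only *kutonkeg yields all of Irran kudunkeg, Rikulish kusonseg.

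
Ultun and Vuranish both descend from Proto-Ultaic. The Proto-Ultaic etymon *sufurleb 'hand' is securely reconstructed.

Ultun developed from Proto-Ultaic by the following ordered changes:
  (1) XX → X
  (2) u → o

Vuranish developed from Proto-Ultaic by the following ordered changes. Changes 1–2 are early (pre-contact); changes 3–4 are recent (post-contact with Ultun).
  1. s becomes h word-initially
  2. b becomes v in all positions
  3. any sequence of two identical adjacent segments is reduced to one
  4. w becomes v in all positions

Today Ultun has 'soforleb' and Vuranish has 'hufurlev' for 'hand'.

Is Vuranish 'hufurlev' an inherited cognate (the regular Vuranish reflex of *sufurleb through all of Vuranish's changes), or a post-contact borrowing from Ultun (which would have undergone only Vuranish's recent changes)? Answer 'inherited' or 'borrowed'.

If inherited, *sufurleb would pass through all of Vuranish's changes:
Vuranish: *sufurleb
  sufurleb → hufurleb   [debuccalisation]
  hufurleb → hufurlev   [unconditioned shift]
  hufurlev (rule 3 does not apply)
  hufurlev (rule 4 does not apply)
  giving Vuranish hufurlev.
If borrowed from Ultun 'soforleb' after the early changes, it would undergo only the recent ones:
  rule 3 (degemination): no change (soforleb)
  rule 4 (unconditioned shift): no change (soforleb)
  ⇒ as a loan: soforleb
Vuranish 'hufurlev' matches the inherited outcome exactly, so it is an inherited cognate, not a loan.

inherited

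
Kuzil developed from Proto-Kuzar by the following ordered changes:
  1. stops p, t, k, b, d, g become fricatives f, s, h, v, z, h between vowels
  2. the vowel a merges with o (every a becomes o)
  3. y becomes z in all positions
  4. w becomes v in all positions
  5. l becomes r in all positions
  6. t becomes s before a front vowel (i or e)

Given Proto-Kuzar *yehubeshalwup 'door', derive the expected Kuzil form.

zehuveshorvup

Kuzil: start from *yehubeshalwup.
  rule 1 (intervocalic lenition): yehubeshalwup → yehuveshalwup
  rule 2 (vowel merger): yehuveshalwup → yehuvesholwup
  rule 3 (unconditioned shift): yehuvesholwup → zehuvesholwup
  rule 4 (unconditioned shift): zehuvesholwup → zehuvesholvup
  rule 5 (unconditioned shift): zehuvesholvup → zehuveshorvup
  rule 6: no change — zehuveshorvup
  ⇒ Kuzil zehuveshorvup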